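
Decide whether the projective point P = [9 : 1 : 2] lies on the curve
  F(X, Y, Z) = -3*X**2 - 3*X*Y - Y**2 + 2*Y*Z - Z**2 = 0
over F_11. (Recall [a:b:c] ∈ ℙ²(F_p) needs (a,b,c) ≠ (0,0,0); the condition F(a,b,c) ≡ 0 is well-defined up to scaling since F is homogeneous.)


F(9,1,2) ≡ 4 (mod 11); P is NOT on the curve.

Evaluate F(9, 1, 2) term-by-term (mod 11).
  -3*X**2 ↦ -3·81·1·1 = -243
  -3*X*Y ↦ -3·9·1·1 = -27
  -Y**2 ↦ -1·1·1·1 = -1
  2*Y*Z ↦ 2·1·1·2 = 4
  -Z**2 ↦ -1·1·1·4 = -4
Sum: F(9, 1, 2) = (-243) + (-27) + (-1) + (4) + (-4) = -271.
Reducing mod 11: -271 ≡ 4 (mod 11).
Since F(a, b, c) ≡ 4 ≠ 0 (mod 11), P does NOT lie on the curve.


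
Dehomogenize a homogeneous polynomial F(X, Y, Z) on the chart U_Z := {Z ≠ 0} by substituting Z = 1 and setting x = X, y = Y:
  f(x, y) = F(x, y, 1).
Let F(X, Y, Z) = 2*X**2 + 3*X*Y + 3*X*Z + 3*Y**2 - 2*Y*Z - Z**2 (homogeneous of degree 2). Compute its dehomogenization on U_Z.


f(x, y) = 2*x**2 + 3*x*y + 3*x + 3*y**2 - 2*y - 1

On U_Z we set Z = 1. Each monomial c·X^i·Y^j·Z^k in F becomes c·x^i·y^j·1^k = c·x^i·y^j.
Substituting Z = 1: F(X, Y, 1) = 2*x**2 + 3*x*y + 3*x + 3*y**2 - 2*y - 1.
Note: deg(f) ≤ deg(F) = 2; strict inequality happens when F is divisible by Z (lost terms).


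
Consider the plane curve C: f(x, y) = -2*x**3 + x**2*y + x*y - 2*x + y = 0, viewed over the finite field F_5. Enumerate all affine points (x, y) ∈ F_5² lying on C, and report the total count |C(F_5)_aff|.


Affine F_5-points: {(0, 0), (1, 3), (2, 0), (3, 0), (4, 1)}; count = 5.

For each of the 25 pairs (x, y) ∈ F_5², evaluate f(x, y) mod 5. Record the zeros.
  x = 0: [0↦0, 1↦1, 2↦2, 3↦3, 4↦4]  zeros at y ∈ {0}
  x = 1: [0↦1, 1↦4, 2↦2, 3↦0, 4↦3]  zeros at y ∈ {3}
  x = 2: [0↦0, 1↦2, 2↦4, 3↦1, 4↦3]  zeros at y ∈ {0}
  x = 3: [0↦0, 1↦3, 2↦1, 3↦4, 4↦2]  zeros at y ∈ {0}
  x = 4: [0↦4, 1↦0, 2↦1, 3↦2, 4↦3]  zeros at y ∈ {1}
Collecting zeros: affine points = {(0, 0), (1, 3), (2, 0), (3, 0), (4, 1)}.
Total count |C(F_5)_aff| = 5.


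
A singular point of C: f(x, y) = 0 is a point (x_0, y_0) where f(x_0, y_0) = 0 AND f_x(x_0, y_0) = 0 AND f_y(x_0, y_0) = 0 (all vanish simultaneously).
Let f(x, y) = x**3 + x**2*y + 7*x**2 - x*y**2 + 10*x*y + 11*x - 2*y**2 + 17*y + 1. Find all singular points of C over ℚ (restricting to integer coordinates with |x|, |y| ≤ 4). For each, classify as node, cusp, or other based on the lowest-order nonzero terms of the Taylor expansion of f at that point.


Singular points: {(-3, 2)}; classification: cusp.

Compute partial derivatives:
  f_x = 3*x**2 + 2*x*y + 14*x - y**2 + 10*y + 11.
  f_y = x**2 - 2*x*y + 10*x - 4*y + 17.
Scan x_0 ∈ {−4, ..., 4}. For each x_0, f_y(x_0, y) is a polynomial in y; find its integer roots y ∈ {−4, ..., 4}, then test f_x and f at those candidates.
  x = -4: f_y(-4, y) = 4*y - 7; no integer root y with |y| ≤ 4.
  x = -3: f_y(-3, y) = 2*y - 4; vanishes at y ∈ {2}. (-3, 2): f_x = 0, f = 0 — SINGULAR.
  x = -2: f_y(-2, y) = 1; no integer root y with |y| ≤ 4.
  x = -1: f_y(-1, y) = 8 - 2*y; vanishes at y ∈ {4}. (-1, 4): f_x = 16 ≠ 0.
  x = 0: f_y(0, y) = 17 - 4*y; no integer root y with |y| ≤ 4.
  x = 1: f_y(1, y) = 28 - 6*y; no integer root y with |y| ≤ 4.
  x = 2: f_y(2, y) = 41 - 8*y; no integer root y with |y| ≤ 4.
  x = 3: f_y(3, y) = 56 - 10*y; no integer root y with |y| ≤ 4.
  x = 4: f_y(4, y) = 73 - 12*y; no integer root y with |y| ≤ 4.
Only singular point on the grid: (-3, 2).
Classify: substitute x = -3 + u, y = 2 + v and expand: f = u**3 + u**2*v - u*v**2 + v**2.
No constant or linear terms (consistent with a singular point). Quadratic part: v**2. Cubic part: u**3 + u**2*v - u*v**2.
The quadratic part v**2 is a perfect square, so there is a single (double) tangent line v = 0, i.e. y = 2. Restricting the cubic part to that line (v = 0) leaves u**3 ≠ 0, so f is not divisible by v and the branch is v² ≈ -u**3 to lowest order — this is a cusp.
Classification: cusp.


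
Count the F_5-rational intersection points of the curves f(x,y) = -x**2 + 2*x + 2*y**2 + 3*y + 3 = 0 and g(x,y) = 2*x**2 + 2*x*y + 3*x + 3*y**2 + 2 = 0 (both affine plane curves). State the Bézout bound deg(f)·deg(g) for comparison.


Common zeros: {(2, 3)}; count = 1; Bézout bound = 4.

deg(f) = 2, deg(g) = 2, so Bézout bound = 4.
Scan x ∈ F_5. For each x, list the y ∈ F_5 with f(x, y) ≡ 0 and those with g(x, y) ≡ 0 (mod 5); the common zeros in that column are the intersection.
  x = 0: f ≡ 0 at y ∈ {3}; g ≡ 0 at y ∈ {1, 4}; common: ∅.
  x = 1: f ≡ 0 at y ∈ ∅; g ≡ 0 at y ∈ {3}; common: ∅.
  x = 2: f ≡ 0 at y ∈ {3}; g ≡ 0 at y ∈ {3, 4}; common: {3}.
  x = 3: f ≡ 0 at y ∈ {0, 1}; g ≡ 0 at y ∈ ∅; common: ∅.
  x = 4: f ≡ 0 at y ∈ {0, 1}; g ≡ 0 at y ∈ ∅; common: ∅.
Collecting: common zeros = {(2, 3)}, so the count is 1.
Comparison with the Bézout bound: 1 ≤ 4 = deg(f)·deg(g), as expected for curves with no common component (the affine F_5-count falls short of the bound because intersections may lie at infinity, over extension fields, or carry multiplicity).


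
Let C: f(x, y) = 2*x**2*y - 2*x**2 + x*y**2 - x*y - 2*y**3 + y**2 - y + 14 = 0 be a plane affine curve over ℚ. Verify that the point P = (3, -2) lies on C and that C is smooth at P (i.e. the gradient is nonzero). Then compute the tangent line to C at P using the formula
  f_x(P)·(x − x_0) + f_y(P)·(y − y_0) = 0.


Tangent line at P: -30*x - 26*y + 38 = 0.

Step 1: f(3, -2) = 0, so P lies on C.
Step 2: partial derivatives
  f_x(x, y) = 4*x*y - 4*x + y**2 - y, f_y(x, y) = 2*x**2 + 2*x*y - x - 6*y**2 + 2*y - 1.
  f_x(P) = -30, f_y(P) = -26 (gradient nonzero, so P is smooth).
Step 3: tangent line at P: -30·(x − 3) + -26·(y − -2) = 0.
Expanding: -30*x - 26*y + 38 = 0.


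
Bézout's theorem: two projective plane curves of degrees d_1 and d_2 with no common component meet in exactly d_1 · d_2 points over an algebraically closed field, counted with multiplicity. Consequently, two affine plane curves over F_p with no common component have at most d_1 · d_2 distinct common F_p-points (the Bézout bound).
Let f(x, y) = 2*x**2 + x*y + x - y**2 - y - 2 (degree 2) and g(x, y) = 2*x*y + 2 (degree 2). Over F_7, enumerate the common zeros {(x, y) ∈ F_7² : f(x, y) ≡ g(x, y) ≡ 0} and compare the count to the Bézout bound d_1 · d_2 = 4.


Common zeros: {(1, 6)}; count = 1; Bézout bound = 4.

deg(f) = 2, deg(g) = 2, so Bézout bound = 4.
Scan x ∈ F_7. For each x, list the y ∈ F_7 with f(x, y) ≡ 0 and those with g(x, y) ≡ 0 (mod 7); the common zeros in that column are the intersection.
  x = 0: f ≡ 0 at y ∈ {3}; g ≡ 0 at y ∈ ∅; common: ∅.
  x = 1: f ≡ 0 at y ∈ {1, 6}; g ≡ 0 at y ∈ {6}; common: {6}.
  x = 2: f ≡ 0 at y ∈ ∅; g ≡ 0 at y ∈ {3}; common: ∅.
  x = 3: f ≡ 0 at y ∈ ∅; g ≡ 0 at y ∈ {2}; common: ∅.
  x = 4: f ≡ 0 at y ∈ ∅; g ≡ 0 at y ∈ {5}; common: ∅.
  x = 5: f ≡ 0 at y ∈ {1, 3}; g ≡ 0 at y ∈ {4}; common: ∅.
  x = 6: f ≡ 0 at y ∈ {6}; g ≡ 0 at y ∈ {1}; common: ∅.
Collecting: common zeros = {(1, 6)}, so the count is 1.
Comparison with the Bézout bound: 1 ≤ 4 = deg(f)·deg(g), as expected for curves with no common component (the affine F_7-count falls short of the bound because intersections may lie at infinity, over extension fields, or carry multiplicity).


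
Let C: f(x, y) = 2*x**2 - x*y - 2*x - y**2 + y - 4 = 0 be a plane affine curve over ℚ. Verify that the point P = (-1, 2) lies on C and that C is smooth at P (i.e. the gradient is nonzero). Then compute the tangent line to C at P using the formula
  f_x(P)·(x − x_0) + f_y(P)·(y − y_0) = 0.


Tangent line at P: -8*x - 2*y - 4 = 0.

Step 1: f(-1, 2) = 0, so P lies on C.
Step 2: partial derivatives
  f_x(x, y) = 4*x - y - 2, f_y(x, y) = -x - 2*y + 1.
  f_x(P) = -8, f_y(P) = -2 (gradient nonzero, so P is smooth).
Step 3: tangent line at P: -8·(x − -1) + -2·(y − 2) = 0.
Expanding: -8*x - 2*y - 4 = 0.


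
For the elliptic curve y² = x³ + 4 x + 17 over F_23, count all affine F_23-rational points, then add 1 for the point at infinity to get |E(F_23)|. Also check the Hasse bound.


Affine points = {(5, 1), (5, 22), (6, 2), (6, 21), (8, 3), (8, 20), (9, 0), (11, 9), (11, 14), (13, 9), (13, 14), (15, 5), (15, 18), (19, 11), (19, 12), (20, 1), (20, 22), (21, 1), (21, 22), (22, 9), (22, 14)}; affine count = 21; |E(F_23)| = 22.

Discriminant check: Δ ∝ 4a³ + 27b² = 4·4³ + 27·17² = 4·64 + 27·289 ≡ 9 (mod 23). Nonzero ⇒ E is nonsingular.
For each x ∈ F_23, compute rhs = x³ + 4·x + 17 mod 23, then count y ∈ F_23 with y² ≡ rhs.
  x = 0: rhs = 17, matching y values: none (0 points).
  x = 1: rhs = 22, matching y values: none (0 points).
  x = 2: rhs = 10, matching y values: none (0 points).
  x = 3: rhs = 10, matching y values: none (0 points).
  x = 4: rhs = 5, matching y values: none (0 points).
  x = 5: rhs = 1, matching y values: 1, 22 (2 points).
  x = 6: rhs = 4, matching y values: 2, 21 (2 points).
  x = 7: rhs = 20, matching y values: none (0 points).
  x = 8: rhs = 9, matching y values: 3, 20 (2 points).
  x = 9: rhs = 0, matching y values: 0 (1 points).
  x = 10: rhs = 22, matching y values: none (0 points).
  x = 11: rhs = 12, matching y values: 9, 14 (2 points).
  x = 12: rhs = 22, matching y values: none (0 points).
  x = 13: rhs = 12, matching y values: 9, 14 (2 points).
  x = 14: rhs = 11, matching y values: none (0 points).
  x = 15: rhs = 2, matching y values: 5, 18 (2 points).
  x = 16: rhs = 14, matching y values: none (0 points).
  x = 17: rhs = 7, matching y values: none (0 points).
  x = 18: rhs = 10, matching y values: none (0 points).
  x = 19: rhs = 6, matching y values: 11, 12 (2 points).
  x = 20: rhs = 1, matching y values: 1, 22 (2 points).
  x = 21: rhs = 1, matching y values: 1, 22 (2 points).
  x = 22: rhs = 12, matching y values: 9, 14 (2 points).
Total affine count: 21.
Full point count |E(F_23)| = 21 + 1 = 22.
Hasse bound: |22 − (23+1)| = |-2| = 2 ≤ 2√23 ≈ 9.5917 ✓.


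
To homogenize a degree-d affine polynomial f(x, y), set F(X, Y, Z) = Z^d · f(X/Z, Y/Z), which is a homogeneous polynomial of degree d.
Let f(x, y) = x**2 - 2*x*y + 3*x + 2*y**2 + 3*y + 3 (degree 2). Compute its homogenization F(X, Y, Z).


F(X, Y, Z) = X**2 - 2*X*Y + 3*X*Z + 2*Y**2 + 3*Y*Z + 3*Z**2

deg(f) = 2.
Substitute x = X/Z, y = Y/Z into f, then multiply by Z^2.
  monomial 1·x^2·y^0 ↦ 1·X^2·Y^0·Z^0.
  monomial -2·x^1·y^1 ↦ -2·X^1·Y^1·Z^0.
  monomial 3·x^1·y^0 ↦ 3·X^1·Y^0·Z^1.
  monomial 2·x^0·y^2 ↦ 2·X^0·Y^2·Z^0.
  monomial 3·x^0·y^1 ↦ 3·X^0·Y^1·Z^1.
  monomial 3·x^0·y^0 ↦ 3·X^0·Y^0·Z^2.
Collecting: F(X, Y, Z) = X**2 - 2*X*Y + 3*X*Z + 2*Y**2 + 3*Y*Z + 3*Z**2.


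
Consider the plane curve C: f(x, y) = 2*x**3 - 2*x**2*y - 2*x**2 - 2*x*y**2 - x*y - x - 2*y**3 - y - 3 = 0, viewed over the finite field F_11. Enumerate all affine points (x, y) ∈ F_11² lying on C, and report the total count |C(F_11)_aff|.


Affine F_11-points: {(0, 10), (1, 3), (1, 8), (1, 10), (3, 1), (3, 9), (4, 2), (6, 5), (7, 4), (8, 9), (10, 4), (10, 9), (10, 10)}; count = 13.

For each of the 121 pairs (x, y) ∈ F_11², evaluate f(x, y) mod 11. Record the zeros.
  x = 0: [0↦8, 1↦5, 2↦1, 3↦6, 4↦8, 5↦6, 6↦10, 7↦8, 8↦10, 9↦4, 10↦0]  zeros at y ∈ {10}
  x = 1: [0↦7, 1↦10, 2↦8, 3↦0, 4↦7, 5↦6, 6↦7, 7↦9, 8↦0, 9↦1, 10↦0]  zeros at y ∈ {3, 8, 10}
  x = 2: [0↦3, 1↦8, 2↦4, 3↦1, 4↦9, 5↦5, 6↦10, 7↦1, 8↦10, 9↦3, 10↦1]  zeros at y ∈ ∅
  x = 3: [0↦8, 1↦0, 2↦1, 3↦10, 4↦4, 5↦4, 6↦9, 7↦7, 8↦8, 9↦0, 10↦4]  zeros at y ∈ {1, 9}
  x = 4: [0↦1, 1↦9, 2↦0, 3↦6, 4↦4, 5↦4, 6↦5, 7↦6, 8↦6, 9↦4, 10↦10]  zeros at y ∈ {2}
  x = 5: [0↦5, 1↦3, 2↦2, 3↦1, 4↦10, 5↦6, 6↦10, 7↦10, 8↦5, 9↦5, 10↦9]  zeros at y ∈ ∅
  x = 6: [0↦10, 1↦5, 2↦8, 3↦7, 4↦1, 5↦0, 6↦3, 7↦9, 8↦6, 9↦4, 10↦2]  zeros at y ∈ {5}
  x = 7: [0↦6, 1↦5, 2↦8, 3↦3, 4↦0, 5↦9, 6↦7, 7↦4, 8↦10, 9↦2, 10↦1]  zeros at y ∈ {4}
  x = 8: [0↦5, 1↦4, 2↦3, 3↦1, 4↦8, 5↦1, 6↦1, 7↦7, 8↦7, 9↦0, 10↦7]  zeros at y ∈ {9}
  x = 9: [0↦8, 1↦3, 2↦5, 3↦2, 4↦4, 5↦10, 6↦8, 7↦8, 8↦9, 9↦10, 10↦10]  zeros at y ∈ ∅
  x = 10: [0↦5, 1↦3, 2↦4, 3↦7, 4↦0, 5↦4, 6↦7, 7↦8, 8↦6, 9↦0, 10↦0]  zeros at y ∈ {4, 9, 10}
Collecting zeros: affine points = {(0, 10), (1, 3), (1, 8), (1, 10), (3, 1), (3, 9), (4, 2), (6, 5), (7, 4), (8, 9), (10, 4), (10, 9), (10, 10)}.
Total count |C(F_11)_aff| = 13.


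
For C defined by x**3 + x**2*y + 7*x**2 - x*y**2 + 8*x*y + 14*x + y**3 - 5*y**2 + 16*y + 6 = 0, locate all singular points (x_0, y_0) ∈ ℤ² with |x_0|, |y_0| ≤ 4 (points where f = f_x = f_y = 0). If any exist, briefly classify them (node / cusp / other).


Singular points: {(-3, 1)}; classification: node.

Compute partial derivatives:
  f_x = 3*x**2 + 2*x*y + 14*x - y**2 + 8*y + 14.
  f_y = x**2 - 2*x*y + 8*x + 3*y**2 - 10*y + 16.
Scan x_0 ∈ {−4, ..., 4}. For each x_0, f_y(x_0, y) is a polynomial in y; find its integer roots y ∈ {−4, ..., 4}, then test f_x and f at those candidates.
  x = -4: f_y(-4, y) = 3*y**2 - 2*y; vanishes at y ∈ {0}. (-4, 0): f_x = 6 ≠ 0.
  x = -3: f_y(-3, y) = 3*y**2 - 4*y + 1; vanishes at y ∈ {1}. (-3, 1): f_x = 0, f = 0 — SINGULAR.
  x = -2: f_y(-2, y) = 3*y**2 - 6*y + 4; no integer root y with |y| ≤ 4.
  x = -1: f_y(-1, y) = 3*y**2 - 8*y + 9; no integer root y with |y| ≤ 4.
  x = 0: f_y(0, y) = 3*y**2 - 10*y + 16; no integer root y with |y| ≤ 4.
  x = 1: f_y(1, y) = 3*y**2 - 12*y + 25; no integer root y with |y| ≤ 4.
  x = 2: f_y(2, y) = 3*y**2 - 14*y + 36; no integer root y with |y| ≤ 4.
  x = 3: f_y(3, y) = 3*y**2 - 16*y + 49; no integer root y with |y| ≤ 4.
  x = 4: f_y(4, y) = 3*y**2 - 18*y + 64; no integer root y with |y| ≤ 4.
Only singular point on the grid: (-3, 1).
Classify: substitute x = -3 + u, y = 1 + v and expand: f = u**3 + u**2*v - u**2 - u*v**2 + v**3 + v**2.
No constant or linear terms (consistent with a singular point). Quadratic part: -u**2 + v**2. Cubic part: u**3 + u**2*v - u*v**2 + v**3.
The quadratic part v**2 - u**2 = (v − u)(v + u) splits into two distinct linear factors, so there are two distinct tangent lines y − 1 = ±(x − -3) — this is a node (ordinary double point).
Classification: node.


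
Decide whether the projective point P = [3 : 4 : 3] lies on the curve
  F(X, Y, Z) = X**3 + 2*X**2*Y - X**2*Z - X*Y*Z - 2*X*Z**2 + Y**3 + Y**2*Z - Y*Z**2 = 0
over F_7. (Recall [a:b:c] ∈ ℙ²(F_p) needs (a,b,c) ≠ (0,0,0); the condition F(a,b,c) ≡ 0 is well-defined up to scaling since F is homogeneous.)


F(3,4,3) ≡ 2 (mod 7); P is NOT on the curve.

Evaluate F(3, 4, 3) term-by-term (mod 7).
  X**3 ↦ 1·27·1·1 = 27
  2*X**2*Y ↦ 2·9·4·1 = 72
  -X**2*Z ↦ -1·9·1·3 = -27
  -X*Y*Z ↦ -1·3·4·3 = -36
  -2*X*Z**2 ↦ -2·3·1·9 = -54
  Y**3 ↦ 1·1·64·1 = 64
  Y**2*Z ↦ 1·1·16·3 = 48
  -Y*Z**2 ↦ -1·1·4·9 = -36
Sum: F(3, 4, 3) = (27) + (72) + (-27) + (-36) + (-54) + (64) + (48) + (-36) = 58.
Reducing mod 7: 58 ≡ 2 (mod 7).
Since F(a, b, c) ≡ 2 ≠ 0 (mod 7), P does NOT lie on the curve.


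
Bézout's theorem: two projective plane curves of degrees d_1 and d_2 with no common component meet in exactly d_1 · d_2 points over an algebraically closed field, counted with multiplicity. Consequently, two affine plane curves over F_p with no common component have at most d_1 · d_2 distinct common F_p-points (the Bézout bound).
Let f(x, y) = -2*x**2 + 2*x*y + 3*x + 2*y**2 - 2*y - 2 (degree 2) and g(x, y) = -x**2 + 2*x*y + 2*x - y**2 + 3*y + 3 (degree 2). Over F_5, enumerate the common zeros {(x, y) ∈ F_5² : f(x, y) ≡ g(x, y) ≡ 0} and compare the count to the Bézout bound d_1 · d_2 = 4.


Common zeros: {(2, 3)}; count = 1; Bézout bound = 4.

deg(f) = 2, deg(g) = 2, so Bézout bound = 4.
Scan x ∈ F_5. For each x, list the y ∈ F_5 with f(x, y) ≡ 0 and those with g(x, y) ≡ 0 (mod 5); the common zeros in that column are the intersection.
  x = 0: f ≡ 0 at y ∈ {3}; g ≡ 0 at y ∈ {1, 2}; common: ∅.
  x = 1: f ≡ 0 at y ∈ ∅; g ≡ 0 at y ∈ {2, 3}; common: ∅.
  x = 2: f ≡ 0 at y ∈ {1, 3}; g ≡ 0 at y ∈ {3, 4}; common: {3}.
  x = 3: f ≡ 0 at y ∈ {1, 2}; g ≡ 0 at y ∈ {0, 4}; common: ∅.
  x = 4: f ≡ 0 at y ∈ ∅; g ≡ 0 at y ∈ {0, 1}; common: ∅.
Collecting: common zeros = {(2, 3)}, so the count is 1.
Comparison with the Bézout bound: 1 ≤ 4 = deg(f)·deg(g), as expected for curves with no common component (the affine F_5-count falls short of the bound because intersections may lie at infinity, over extension fields, or carry multiplicity).


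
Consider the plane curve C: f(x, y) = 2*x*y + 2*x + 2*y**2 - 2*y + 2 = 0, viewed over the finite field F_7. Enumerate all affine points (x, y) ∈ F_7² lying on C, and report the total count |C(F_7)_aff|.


Affine F_7-points: {(0, 3), (0, 5), (3, 1), (3, 4), (6, 0), (6, 2)}; count = 6.

For each of the 49 pairs (x, y) ∈ F_7², evaluate f(x, y) mod 7. Record the zeros.
  x = 0: [0↦2, 1↦2, 2↦6, 3↦0, 4↦5, 5↦0, 6↦6]  zeros at y ∈ {3, 5}
  x = 1: [0↦4, 1↦6, 2↦5, 3↦1, 4↦1, 5↦5, 6↦6]  zeros at y ∈ ∅
  x = 2: [0↦6, 1↦3, 2↦4, 3↦2, 4↦4, 5↦3, 6↦6]  zeros at y ∈ ∅
  x = 3: [0↦1, 1↦0, 2↦3, 3↦3, 4↦0, 5↦1, 6↦6]  zeros at y ∈ {1, 4}
  x = 4: [0↦3, 1↦4, 2↦2, 3↦4, 4↦3, 5↦6, 6↦6]  zeros at y ∈ ∅
  x = 5: [0↦5, 1↦1, 2↦1, 3↦5, 4↦6, 5↦4, 6↦6]  zeros at y ∈ ∅
  x = 6: [0↦0, 1↦5, 2↦0, 3↦6, 4↦2, 5↦2, 6↦6]  zeros at y ∈ {0, 2}
Collecting zeros: affine points = {(0, 3), (0, 5), (3, 1), (3, 4), (6, 0), (6, 2)}.
Total count |C(F_7)_aff| = 6.


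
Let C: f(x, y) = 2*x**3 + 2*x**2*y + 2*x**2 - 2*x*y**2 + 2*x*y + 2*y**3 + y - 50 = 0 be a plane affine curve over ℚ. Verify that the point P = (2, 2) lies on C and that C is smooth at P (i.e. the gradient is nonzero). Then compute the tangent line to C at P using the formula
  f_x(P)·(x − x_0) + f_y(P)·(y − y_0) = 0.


Tangent line at P: 44*x + 21*y - 130 = 0.

Step 1: f(2, 2) = 0, so P lies on C.
Step 2: partial derivatives
  f_x(x, y) = 6*x**2 + 4*x*y + 4*x - 2*y**2 + 2*y, f_y(x, y) = 2*x**2 - 4*x*y + 2*x + 6*y**2 + 1.
  f_x(P) = 44, f_y(P) = 21 (gradient nonzero, so P is smooth).
Step 3: tangent line at P: 44·(x − 2) + 21·(y − 2) = 0.
Expanding: 44*x + 21*y - 130 = 0.


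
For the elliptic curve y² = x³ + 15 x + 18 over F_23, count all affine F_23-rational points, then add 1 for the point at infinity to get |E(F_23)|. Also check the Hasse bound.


Affine points = {(0, 8), (0, 15), (4, 2), (4, 21), (6, 5), (6, 18), (7, 11), (7, 12), (8, 11), (8, 12), (9, 10), (9, 13), (10, 8), (10, 15), (13, 8), (13, 15), (18, 5), (18, 18), (19, 3), (19, 20), (21, 7), (21, 16), (22, 5), (22, 18)}; affine count = 24; |E(F_23)| = 25.

Discriminant check: Δ ∝ 4a³ + 27b² = 4·15³ + 27·18² = 4·3375 + 27·324 ≡ 7 (mod 23). Nonzero ⇒ E is nonsingular.
For each x ∈ F_23, compute rhs = x³ + 15·x + 18 mod 23, then count y ∈ F_23 with y² ≡ rhs.
  x = 0: rhs = 18, matching y values: 8, 15 (2 points).
  x = 1: rhs = 11, matching y values: none (0 points).
  x = 2: rhs = 10, matching y values: none (0 points).
  x = 3: rhs = 21, matching y values: none (0 points).
  x = 4: rhs = 4, matching y values: 2, 21 (2 points).
  x = 5: rhs = 11, matching y values: none (0 points).
  x = 6: rhs = 2, matching y values: 5, 18 (2 points).
  x = 7: rhs = 6, matching y values: 11, 12 (2 points).
  x = 8: rhs = 6, matching y values: 11, 12 (2 points).
  x = 9: rhs = 8, matching y values: 10, 13 (2 points).
  x = 10: rhs = 18, matching y values: 8, 15 (2 points).
  x = 11: rhs = 19, matching y values: none (0 points).
  x = 12: rhs = 17, matching y values: none (0 points).
  x = 13: rhs = 18, matching y values: 8, 15 (2 points).
  x = 14: rhs = 5, matching y values: none (0 points).
  x = 15: rhs = 7, matching y values: none (0 points).
  x = 16: rhs = 7, matching y values: none (0 points).
  x = 17: rhs = 11, matching y values: none (0 points).
  x = 18: rhs = 2, matching y values: 5, 18 (2 points).
  x = 19: rhs = 9, matching y values: 3, 20 (2 points).
  x = 20: rhs = 15, matching y values: none (0 points).
  x = 21: rhs = 3, matching y values: 7, 16 (2 points).
  x = 22: rhs = 2, matching y values: 5, 18 (2 points).
Total affine count: 24.
Full point count |E(F_23)| = 24 + 1 = 25.
Hasse bound: |25 − (23+1)| = |1| = 1 ≤ 2√23 ≈ 9.5917 ✓.


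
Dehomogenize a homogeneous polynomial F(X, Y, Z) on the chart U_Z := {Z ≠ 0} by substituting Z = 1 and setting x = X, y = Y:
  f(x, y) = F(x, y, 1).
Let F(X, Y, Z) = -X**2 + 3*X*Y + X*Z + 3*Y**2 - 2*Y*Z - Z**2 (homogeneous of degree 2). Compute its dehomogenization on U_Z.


f(x, y) = -x**2 + 3*x*y + x + 3*y**2 - 2*y - 1

On U_Z we set Z = 1. Each monomial c·X^i·Y^j·Z^k in F becomes c·x^i·y^j·1^k = c·x^i·y^j.
Substituting Z = 1: F(X, Y, 1) = -x**2 + 3*x*y + x + 3*y**2 - 2*y - 1.
Note: deg(f) ≤ deg(F) = 2; strict inequality happens when F is divisible by Z (lost terms).


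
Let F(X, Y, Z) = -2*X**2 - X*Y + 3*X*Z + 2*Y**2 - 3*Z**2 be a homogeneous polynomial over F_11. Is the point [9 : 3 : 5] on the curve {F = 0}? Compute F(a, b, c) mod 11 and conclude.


F(9,3,5) ≡ 10 (mod 11); P is NOT on the curve.

Evaluate F(9, 3, 5) term-by-term (mod 11).
  -2*X**2 ↦ -2·81·1·1 = -162
  -X*Y ↦ -1·9·3·1 = -27
  3*X*Z ↦ 3·9·1·5 = 135
  2*Y**2 ↦ 2·1·9·1 = 18
  -3*Z**2 ↦ -3·1·1·25 = -75
Sum: F(9, 3, 5) = (-162) + (-27) + (135) + (18) + (-75) = -111.
Reducing mod 11: -111 ≡ 10 (mod 11).
Since F(a, b, c) ≡ 10 ≠ 0 (mod 11), P does NOT lie on the curve.


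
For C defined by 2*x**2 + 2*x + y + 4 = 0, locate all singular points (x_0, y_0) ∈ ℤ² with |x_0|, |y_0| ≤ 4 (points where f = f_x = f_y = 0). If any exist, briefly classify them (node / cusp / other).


No singular points in the scanned grid; C is smooth there.

Compute partial derivatives:
  f_x = 4*x + 2.
  f_y = 1.
f_y = 1 is a nonzero constant, so f_y never vanishes: no point (x, y) can satisfy f = f_x = f_y = 0. In particular no (x, y) ∈ {−4, ..., 4}² is singular; the curve is smooth.


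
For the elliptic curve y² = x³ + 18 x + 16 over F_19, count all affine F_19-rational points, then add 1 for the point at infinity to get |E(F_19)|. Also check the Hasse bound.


Affine points = {(0, 4), (0, 15), (1, 4), (1, 15), (4, 0), (6, 6), (6, 13), (8, 8), (8, 11), (11, 5), (11, 14), (16, 7), (16, 12), (18, 4), (18, 15)}; affine count = 15; |E(F_19)| = 16.

Discriminant check: Δ ∝ 4a³ + 27b² = 4·18³ + 27·16² = 4·5832 + 27·256 ≡ 11 (mod 19). Nonzero ⇒ E is nonsingular.
For each x ∈ F_19, compute rhs = x³ + 18·x + 16 mod 19, then count y ∈ F_19 with y² ≡ rhs.
  x = 0: rhs = 16, matching y values: 4, 15 (2 points).
  x = 1: rhs = 16, matching y values: 4, 15 (2 points).
  x = 2: rhs = 3, matching y values: none (0 points).
  x = 3: rhs = 2, matching y values: none (0 points).
  x = 4: rhs = 0, matching y values: 0 (1 points).
  x = 5: rhs = 3, matching y values: none (0 points).
  x = 6: rhs = 17, matching y values: 6, 13 (2 points).
  x = 7: rhs = 10, matching y values: none (0 points).
  x = 8: rhs = 7, matching y values: 8, 11 (2 points).
  x = 9: rhs = 14, matching y values: none (0 points).
  x = 10: rhs = 18, matching y values: none (0 points).
  x = 11: rhs = 6, matching y values: 5, 14 (2 points).
  x = 12: rhs = 3, matching y values: none (0 points).
  x = 13: rhs = 15, matching y values: none (0 points).
  x = 14: rhs = 10, matching y values: none (0 points).
  x = 15: rhs = 13, matching y values: none (0 points).
  x = 16: rhs = 11, matching y values: 7, 12 (2 points).
  x = 17: rhs = 10, matching y values: none (0 points).
  x = 18: rhs = 16, matching y values: 4, 15 (2 points).
Total affine count: 15.
Full point count |E(F_19)| = 15 + 1 = 16.
Hasse bound: |16 − (19+1)| = |-4| = 4 ≤ 2√19 ≈ 8.7178 ✓.


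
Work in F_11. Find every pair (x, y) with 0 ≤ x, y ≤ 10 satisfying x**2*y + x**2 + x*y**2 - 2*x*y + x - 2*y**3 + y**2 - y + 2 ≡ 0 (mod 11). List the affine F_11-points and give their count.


Affine F_11-points: {(0, 1), (2, 3), (3, 7), (4, 0), (4, 9), (4, 10), (5, 9), (6, 0), (8, 3), (9, 7), (10, 6)}; count = 11.

For each of the 121 pairs (x, y) ∈ F_11², evaluate f(x, y) mod 11. Record the zeros.
  x = 0: [0↦2, 1↦0, 2↦10, 3↦9, 4↦7, 5↦3, 6↦7, 7↦7, 8↦2, 9↦2, 10↦6]  zeros at y ∈ {1}
  x = 1: [0↦4, 1↦2, 2↦3, 3↦6, 4↦10, 5↦3, 6↦6, 7↦7, 8↦5, 9↦10, 10↦10]  zeros at y ∈ ∅
  x = 2: [0↦8, 1↦8, 2↦2, 3↦0, 4↦1, 5↦4, 6↦8, 7↦1, 8↦4, 9↦5, 10↦3]  zeros at y ∈ {3}
  x = 3: [0↦3, 1↦7, 2↦7, 3↦2, 4↦2, 5↦6, 6↦2, 7↦0, 8↦10, 9↦9, 10↦7]  zeros at y ∈ {7}
  x = 4: [0↦0, 1↦10, 2↦7, 3↦1, 4↦2, 5↦9, 6↦10, 7↦4, 8↦1, 9↦0, 10↦0]  zeros at y ∈ {0, 9, 10}
  x = 5: [0↦10, 1↦6, 2↦2, 3↦8, 4↦1, 5↦2, 6↦10, 7↦2, 8↦10, 9↦0, 10↦4]  zeros at y ∈ {9}
  x = 6: [0↦0, 1↦6, 2↦3, 3↦1, 4↦10, 5↦7, 6↦2, 7↦5, 8↦4, 9↦9, 10↦8]  zeros at y ∈ {0}
  x = 7: [0↦3, 1↦10, 2↦10, 3↦2, 4↦7, 5↦2, 6↦8, 7↦2, 8↦5, 9↦5, 10↦1]  zeros at y ∈ ∅
  x = 8: [0↦8, 1↦7, 2↦1, 3↦0, 4↦3, 5↦9, 6↦6, 7↦4, 8↦2, 9↦10, 10↦5]  zeros at y ∈ {3}
  x = 9: [0↦4, 1↦8, 2↦9, 3↦6, 4↦9, 5↦6, 6↦7, 7↦0, 8↦6, 9↦2, 10↦9]  zeros at y ∈ {7}
  x = 10: [0↦2, 1↦2, 2↦1, 3↦9, 4↦3, 5↦4, 6↦0, 7↦1, 8↦6, 9↦3, 10↦2]  zeros at y ∈ {6}
Collecting zeros: affine points = {(0, 1), (2, 3), (3, 7), (4, 0), (4, 9), (4, 10), (5, 9), (6, 0), (8, 3), (9, 7), (10, 6)}.
Total count |C(F_11)_aff| = 11.


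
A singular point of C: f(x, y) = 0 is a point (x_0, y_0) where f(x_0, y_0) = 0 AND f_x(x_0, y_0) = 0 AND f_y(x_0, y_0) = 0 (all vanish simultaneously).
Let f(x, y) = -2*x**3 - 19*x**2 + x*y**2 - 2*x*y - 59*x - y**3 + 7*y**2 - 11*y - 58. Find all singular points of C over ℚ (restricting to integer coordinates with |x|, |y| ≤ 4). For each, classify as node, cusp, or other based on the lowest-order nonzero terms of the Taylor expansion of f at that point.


Singular points: {(-3, 1)}; classification: node.

Compute partial derivatives:
  f_x = -6*x**2 - 38*x + y**2 - 2*y - 59.
  f_y = 2*x*y - 2*x - 3*y**2 + 14*y - 11.
Scan x_0 ∈ {−4, ..., 4}. For each x_0, f_y(x_0, y) is a polynomial in y; find its integer roots y ∈ {−4, ..., 4}, then test f_x and f at those candidates.
  x = -4: f_y(-4, y) = -3*y**2 + 6*y - 3; vanishes at y ∈ {1}. (-4, 1): f_x = -4 ≠ 0.
  x = -3: f_y(-3, y) = -3*y**2 + 8*y - 5; vanishes at y ∈ {1}. (-3, 1): f_x = 0, f = 0 — SINGULAR.
  x = -2: f_y(-2, y) = -3*y**2 + 10*y - 7; vanishes at y ∈ {1}. (-2, 1): f_x = -8 ≠ 0.
  x = -1: f_y(-1, y) = -3*y**2 + 12*y - 9; vanishes at y ∈ {1, 3}. (-1, 1): f_x = -28 ≠ 0; (-1, 3): f_x = -24 ≠ 0.
  x = 0: f_y(0, y) = -3*y**2 + 14*y - 11; vanishes at y ∈ {1}. (0, 1): f_x = -60 ≠ 0.
  x = 1: f_y(1, y) = -3*y**2 + 16*y - 13; vanishes at y ∈ {1}. (1, 1): f_x = -104 ≠ 0.
  x = 2: f_y(2, y) = -3*y**2 + 18*y - 15; vanishes at y ∈ {1}. (2, 1): f_x = -160 ≠ 0.
  x = 3: f_y(3, y) = -3*y**2 + 20*y - 17; vanishes at y ∈ {1}. (3, 1): f_x = -228 ≠ 0.
  x = 4: f_y(4, y) = -3*y**2 + 22*y - 19; vanishes at y ∈ {1}. (4, 1): f_x = -308 ≠ 0.
Only singular point on the grid: (-3, 1).
Classify: substitute x = -3 + u, y = 1 + v and expand: f = -2*u**3 - u**2 + u*v**2 - v**3 + v**2.
No constant or linear terms (consistent with a singular point). Quadratic part: -u**2 + v**2. Cubic part: -2*u**3 + u*v**2 - v**3.
The quadratic part v**2 - u**2 = (v − u)(v + u) splits into two distinct linear factors, so there are two distinct tangent lines y − 1 = ±(x − -3) — this is a node (ordinary double point).
Classification: node.


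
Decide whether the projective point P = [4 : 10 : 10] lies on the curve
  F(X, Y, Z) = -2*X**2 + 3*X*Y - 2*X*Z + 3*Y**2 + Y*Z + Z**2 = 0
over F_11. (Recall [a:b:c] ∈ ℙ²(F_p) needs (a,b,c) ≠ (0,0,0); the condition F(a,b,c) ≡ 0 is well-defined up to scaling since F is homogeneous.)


F(4,10,10) ≡ 2 (mod 11); P is NOT on the curve.

Evaluate F(4, 10, 10) term-by-term (mod 11).
  -2*X**2 ↦ -2·16·1·1 = -32
  3*X*Y ↦ 3·4·10·1 = 120
  -2*X*Z ↦ -2·4·1·10 = -80
  3*Y**2 ↦ 3·1·100·1 = 300
  Y*Z ↦ 1·1·10·10 = 100
  Z**2 ↦ 1·1·1·100 = 100
Sum: F(4, 10, 10) = (-32) + (120) + (-80) + (300) + (100) + (100) = 508.
Reducing mod 11: 508 ≡ 2 (mod 11).
Since F(a, b, c) ≡ 2 ≠ 0 (mod 11), P does NOT lie on the curve.


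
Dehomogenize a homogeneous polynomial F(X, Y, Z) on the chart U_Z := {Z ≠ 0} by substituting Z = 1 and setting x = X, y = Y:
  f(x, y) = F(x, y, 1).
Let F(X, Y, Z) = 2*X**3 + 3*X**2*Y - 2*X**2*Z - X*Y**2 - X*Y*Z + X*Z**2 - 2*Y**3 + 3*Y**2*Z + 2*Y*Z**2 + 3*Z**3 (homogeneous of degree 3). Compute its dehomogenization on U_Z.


f(x, y) = 2*x**3 + 3*x**2*y - 2*x**2 - x*y**2 - x*y + x - 2*y**3 + 3*y**2 + 2*y + 3

On U_Z we set Z = 1. Each monomial c·X^i·Y^j·Z^k in F becomes c·x^i·y^j·1^k = c·x^i·y^j.
Substituting Z = 1: F(X, Y, 1) = 2*x**3 + 3*x**2*y - 2*x**2 - x*y**2 - x*y + x - 2*y**3 + 3*y**2 + 2*y + 3.
Note: deg(f) ≤ deg(F) = 3; strict inequality happens when F is divisible by Z (lost terms).


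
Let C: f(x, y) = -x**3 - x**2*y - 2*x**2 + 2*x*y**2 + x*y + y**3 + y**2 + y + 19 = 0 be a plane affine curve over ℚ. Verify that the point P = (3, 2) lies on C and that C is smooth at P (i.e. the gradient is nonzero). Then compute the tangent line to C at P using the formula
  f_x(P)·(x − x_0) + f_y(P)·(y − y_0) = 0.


Tangent line at P: -41*x + 35*y + 53 = 0.

Step 1: f(3, 2) = 0, so P lies on C.
Step 2: partial derivatives
  f_x(x, y) = -3*x**2 - 2*x*y - 4*x + 2*y**2 + y, f_y(x, y) = -x**2 + 4*x*y + x + 3*y**2 + 2*y + 1.
  f_x(P) = -41, f_y(P) = 35 (gradient nonzero, so P is smooth).
Step 3: tangent line at P: -41·(x − 3) + 35·(y − 2) = 0.
Expanding: -41*x + 35*y + 53 = 0.


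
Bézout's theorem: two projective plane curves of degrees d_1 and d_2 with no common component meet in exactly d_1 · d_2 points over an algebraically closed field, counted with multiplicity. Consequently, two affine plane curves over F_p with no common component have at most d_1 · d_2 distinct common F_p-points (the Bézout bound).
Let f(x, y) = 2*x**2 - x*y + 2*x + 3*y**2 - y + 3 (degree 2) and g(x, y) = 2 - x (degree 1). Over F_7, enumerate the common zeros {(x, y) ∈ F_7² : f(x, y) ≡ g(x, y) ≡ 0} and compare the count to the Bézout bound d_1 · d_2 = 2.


Common zeros: {(2, 2), (2, 6)}; count = 2; Bézout bound = 2.

deg(f) = 2, deg(g) = 1, so Bézout bound = 2.
Scan x ∈ F_7. For each x, list the y ∈ F_7 with f(x, y) ≡ 0 and those with g(x, y) ≡ 0 (mod 7); the common zeros in that column are the intersection.
  x = 0: f ≡ 0 at y ∈ {6}; g ≡ 0 at y ∈ ∅; common: ∅.
  x = 1: f ≡ 0 at y ∈ {0, 3}; g ≡ 0 at y ∈ ∅; common: ∅.
  x = 2: f ≡ 0 at y ∈ {2, 6}; g ≡ 0 at y ∈ {0, 1, 2, 3, 4, 5, 6}; common: {2, 6}.
  x = 3: f ≡ 0 at y ∈ {3}; g ≡ 0 at y ∈ ∅; common: ∅.
  x = 4: f ≡ 0 at y ∈ ∅; g ≡ 0 at y ∈ ∅; common: ∅.
  x = 5: f ≡ 0 at y ∈ {0, 2}; g ≡ 0 at y ∈ ∅; common: ∅.
  x = 6: f ≡ 0 at y ∈ ∅; g ≡ 0 at y ∈ ∅; common: ∅.
Collecting: common zeros = {(2, 2), (2, 6)}, so the count is 2.
Comparison with the Bézout bound: 2 ≤ 2 = deg(f)·deg(g), as expected for curves with no common component (the bound is attained).


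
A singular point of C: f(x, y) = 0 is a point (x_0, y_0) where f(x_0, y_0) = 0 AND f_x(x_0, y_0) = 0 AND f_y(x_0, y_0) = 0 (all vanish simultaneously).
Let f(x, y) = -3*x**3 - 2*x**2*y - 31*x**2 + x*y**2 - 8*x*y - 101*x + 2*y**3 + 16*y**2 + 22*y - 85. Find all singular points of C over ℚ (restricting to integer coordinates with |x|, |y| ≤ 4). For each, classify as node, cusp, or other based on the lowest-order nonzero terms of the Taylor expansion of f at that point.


Singular points: {(-3, -2)}; classification: cusp.

Compute partial derivatives:
  f_x = -9*x**2 - 4*x*y - 62*x + y**2 - 8*y - 101.
  f_y = -2*x**2 + 2*x*y - 8*x + 6*y**2 + 32*y + 22.
Scan x_0 ∈ {−4, ..., 4}. For each x_0, f_y(x_0, y) is a polynomial in y; find its integer roots y ∈ {−4, ..., 4}, then test f_x and f at those candidates.
  x = -4: f_y(-4, y) = 6*y**2 + 24*y + 22; no integer root y with |y| ≤ 4.
  x = -3: f_y(-3, y) = 6*y**2 + 26*y + 28; vanishes at y ∈ {-2}. (-3, -2): f_x = 0, f = 0 — SINGULAR.
  x = -2: f_y(-2, y) = 6*y**2 + 28*y + 30; vanishes at y ∈ {-3}. (-2, -3): f_x = -4 ≠ 0.
  x = -1: f_y(-1, y) = 6*y**2 + 30*y + 28; no integer root y with |y| ≤ 4.
  x = 0: f_y(0, y) = 6*y**2 + 32*y + 22; no integer root y with |y| ≤ 4.
  x = 1: f_y(1, y) = 6*y**2 + 34*y + 12; no integer root y with |y| ≤ 4.
  x = 2: f_y(2, y) = 6*y**2 + 36*y - 2; no integer root y with |y| ≤ 4.
  x = 3: f_y(3, y) = 6*y**2 + 38*y - 20; no integer root y with |y| ≤ 4.
  x = 4: f_y(4, y) = 6*y**2 + 40*y - 42; no integer root y with |y| ≤ 4.
Only singular point on the grid: (-3, -2).
Classify: substitute x = -3 + u, y = -2 + v and expand: f = -3*u**3 - 2*u**2*v + u*v**2 + 2*v**3 + v**2.
No constant or linear terms (consistent with a singular point). Quadratic part: v**2. Cubic part: -3*u**3 - 2*u**2*v + u*v**2 + 2*v**3.
The quadratic part v**2 is a perfect square, so there is a single (double) tangent line v = 0, i.e. y = -2. Restricting the cubic part to that line (v = 0) leaves -3*u**3 ≠ 0, so f is not divisible by v and the branch is v² ≈ 3*u**3 to lowest order — this is a cusp.
Classification: cusp.


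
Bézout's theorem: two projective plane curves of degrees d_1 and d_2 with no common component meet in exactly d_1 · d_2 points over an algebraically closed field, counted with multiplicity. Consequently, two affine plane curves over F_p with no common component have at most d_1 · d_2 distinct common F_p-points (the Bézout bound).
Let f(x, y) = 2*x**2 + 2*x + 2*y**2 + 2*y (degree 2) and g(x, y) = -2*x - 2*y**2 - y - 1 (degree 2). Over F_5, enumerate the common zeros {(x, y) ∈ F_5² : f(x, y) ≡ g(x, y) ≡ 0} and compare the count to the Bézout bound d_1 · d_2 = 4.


Common zeros: {(4, 4)}; count = 1; Bézout bound = 4.

deg(f) = 2, deg(g) = 2, so Bézout bound = 4.
Scan x ∈ F_5. For each x, list the y ∈ F_5 with f(x, y) ≡ 0 and those with g(x, y) ≡ 0 (mod 5); the common zeros in that column are the intersection.
  x = 0: f ≡ 0 at y ∈ {0, 4}; g ≡ 0 at y ∈ ∅; common: ∅.
  x = 1: f ≡ 0 at y ∈ ∅; g ≡ 0 at y ∈ ∅; common: ∅.
  x = 2: f ≡ 0 at y ∈ ∅; g ≡ 0 at y ∈ {0, 2}; common: ∅.
  x = 3: f ≡ 0 at y ∈ ∅; g ≡ 0 at y ∈ {1}; common: ∅.
  x = 4: f ≡ 0 at y ∈ {0, 4}; g ≡ 0 at y ∈ {3, 4}; common: {4}.
Collecting: common zeros = {(4, 4)}, so the count is 1.
Comparison with the Bézout bound: 1 ≤ 4 = deg(f)·deg(g), as expected for curves with no common component (the affine F_5-count falls short of the bound because intersections may lie at infinity, over extension fields, or carry multiplicity).


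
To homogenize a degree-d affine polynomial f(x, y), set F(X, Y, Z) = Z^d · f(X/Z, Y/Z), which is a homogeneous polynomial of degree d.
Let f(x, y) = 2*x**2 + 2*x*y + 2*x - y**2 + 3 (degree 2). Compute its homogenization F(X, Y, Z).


F(X, Y, Z) = 2*X**2 + 2*X*Y + 2*X*Z - Y**2 + 3*Z**2

deg(f) = 2.
Substitute x = X/Z, y = Y/Z into f, then multiply by Z^2.
  monomial 2·x^2·y^0 ↦ 2·X^2·Y^0·Z^0.
  monomial 2·x^1·y^1 ↦ 2·X^1·Y^1·Z^0.
  monomial 2·x^1·y^0 ↦ 2·X^1·Y^0·Z^1.
  monomial -1·x^0·y^2 ↦ -1·X^0·Y^2·Z^0.
  monomial 3·x^0·y^0 ↦ 3·X^0·Y^0·Z^2.
Collecting: F(X, Y, Z) = 2*X**2 + 2*X*Y + 2*X*Z - Y**2 + 3*Z**2.


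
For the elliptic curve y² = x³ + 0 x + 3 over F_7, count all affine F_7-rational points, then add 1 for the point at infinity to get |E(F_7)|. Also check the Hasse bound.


Affine points = {(1, 2), (1, 5), (2, 2), (2, 5), (3, 3), (3, 4), (4, 2), (4, 5), (5, 3), (5, 4), (6, 3), (6, 4)}; affine count = 12; |E(F_7)| = 13.

Discriminant check: Δ ∝ 4a³ + 27b² = 4·0³ + 27·3² = 4·0 + 27·9 ≡ 5 (mod 7). Nonzero ⇒ E is nonsingular.
For each x ∈ F_7, compute rhs = x³ + 0·x + 3 mod 7, then count y ∈ F_7 with y² ≡ rhs.
  x = 0: rhs = 3, matching y values: none (0 points).
  x = 1: rhs = 4, matching y values: 2, 5 (2 points).
  x = 2: rhs = 4, matching y values: 2, 5 (2 points).
  x = 3: rhs = 2, matching y values: 3, 4 (2 points).
  x = 4: rhs = 4, matching y values: 2, 5 (2 points).
  x = 5: rhs = 2, matching y values: 3, 4 (2 points).
  x = 6: rhs = 2, matching y values: 3, 4 (2 points).
Total affine count: 12.
Full point count |E(F_7)| = 12 + 1 = 13.
Hasse bound: |13 − (7+1)| = |5| = 5 ≤ 2√7 ≈ 5.2915 ✓.


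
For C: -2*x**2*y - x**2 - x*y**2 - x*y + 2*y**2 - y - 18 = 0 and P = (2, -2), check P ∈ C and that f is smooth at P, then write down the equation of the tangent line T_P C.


Tangent line at P: 10*x - 11*y - 42 = 0.

Step 1: f(2, -2) = 0, so P lies on C.
Step 2: partial derivatives
  f_x(x, y) = -4*x*y - 2*x - y**2 - y, f_y(x, y) = -2*x**2 - 2*x*y - x + 4*y - 1.
  f_x(P) = 10, f_y(P) = -11 (gradient nonzero, so P is smooth).
Step 3: tangent line at P: 10·(x − 2) + -11·(y − -2) = 0.
Expanding: 10*x - 11*y - 42 = 0.


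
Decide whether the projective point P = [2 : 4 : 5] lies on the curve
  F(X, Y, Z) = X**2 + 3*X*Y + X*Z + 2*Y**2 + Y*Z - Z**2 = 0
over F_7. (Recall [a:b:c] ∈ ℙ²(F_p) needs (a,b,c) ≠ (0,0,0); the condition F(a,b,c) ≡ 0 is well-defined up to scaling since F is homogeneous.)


F(2,4,5) ≡ 2 (mod 7); P is NOT on the curve.

Evaluate F(2, 4, 5) term-by-term (mod 7).
  X**2 ↦ 1·4·1·1 = 4
  3*X*Y ↦ 3·2·4·1 = 24
  X*Z ↦ 1·2·1·5 = 10
  2*Y**2 ↦ 2·1·16·1 = 32
  Y*Z ↦ 1·1·4·5 = 20
  -Z**2 ↦ -1·1·1·25 = -25
Sum: F(2, 4, 5) = (4) + (24) + (10) + (32) + (20) + (-25) = 65.
Reducing mod 7: 65 ≡ 2 (mod 7).
Since F(a, b, c) ≡ 2 ≠ 0 (mod 7), P does NOT lie on the curve.


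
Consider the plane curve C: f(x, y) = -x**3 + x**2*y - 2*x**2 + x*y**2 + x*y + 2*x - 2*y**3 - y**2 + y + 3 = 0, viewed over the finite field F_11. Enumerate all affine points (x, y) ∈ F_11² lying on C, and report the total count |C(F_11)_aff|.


Affine F_11-points: {(2, 3), (2, 6), (2, 8), (3, 3), (4, 9), (5, 6), (5, 8), (5, 10), (7, 1), (7, 3), (7, 10), (8, 6), (9, 4), (10, 0), (10, 2), (10, 8)}; count = 16.

For each of the 121 pairs (x, y) ∈ F_11², evaluate f(x, y) mod 11. Record the zeros.
  x = 0: [0↦3, 1↦1, 2↦7, 3↦9, 4↦6, 5↦8, 6↦3, 7↦1, 8↦1, 9↦2, 10↦3]  zeros at y ∈ ∅
  x = 1: [0↦2, 1↦3, 2↦3, 3↦1, 4↦7, 5↦9, 6↦6, 7↦8, 8↦3, 9↦1, 10↦1]  zeros at y ∈ ∅
  x = 2: [0↦2, 1↦8, 2↦4, 3↦0, 4↦6, 5↦10, 6↦0, 7↦8, 8↦0, 9↦8, 10↦9]  zeros at y ∈ {3, 6, 8}
  x = 3: [0↦8, 1↦10, 2↦4, 3↦0, 4↦8, 5↦5, 6↦1, 7↦6, 8↦8, 9↦6, 10↦10]  zeros at y ∈ {3}
  x = 4: [0↦3, 1↦3, 2↦8, 3↦6, 4↦7, 5↦10, 6↦3, 7↦7, 8↦10, 9↦0, 10↦9]  zeros at y ∈ {9}
  x = 5: [0↦3, 1↦3, 2↦10, 3↦1, 4↦8, 5↦8, 6↦0, 7↦5, 8↦0, 9↦6, 10↦0]  zeros at y ∈ {6, 8, 10}
  x = 6: [0↦2, 1↦4, 2↦4, 3↦1, 4↦5, 5↦4, 6↦8, 7↦5, 8↦5, 9↦7, 10↦10]  zeros at y ∈ ∅
  x = 7: [0↦5, 1↦0, 2↦6, 3↦0, 4↦3, 5↦3, 6↦10, 7↦1, 8↦8, 9↦8, 10↦0]  zeros at y ∈ {1, 3, 10}
  x = 8: [0↦6, 1↦7, 2↦10, 3↦3, 4↦7, 5↦10, 6↦0, 7↦9, 8↦3, 9↦3, 10↦8]  zeros at y ∈ {6}
  x = 9: [0↦10, 1↦8, 2↦10, 3↦4, 4↦0, 5↦8, 6↦5, 7↦1, 8↦6, 9↦8, 10↦6]  zeros at y ∈ {4}
  x = 10: [0↦0, 1↦8, 2↦0, 3↦8, 4↦9, 5↦2, 6↦8, 7↦4, 8↦0, 9↦6, 10↦10]  zeros at y ∈ {0, 2, 8}
Collecting zeros: affine points = {(2, 3), (2, 6), (2, 8), (3, 3), (4, 9), (5, 6), (5, 8), (5, 10), (7, 1), (7, 3), (7, 10), (8, 6), (9, 4), (10, 0), (10, 2), (10, 8)}.
Total count |C(F_11)_aff| = 16.


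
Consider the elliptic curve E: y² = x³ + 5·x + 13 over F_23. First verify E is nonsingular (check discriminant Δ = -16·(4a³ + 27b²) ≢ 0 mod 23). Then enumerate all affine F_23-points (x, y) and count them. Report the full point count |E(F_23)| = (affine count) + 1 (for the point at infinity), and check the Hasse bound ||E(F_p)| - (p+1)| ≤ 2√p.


Affine points = {(0, 6), (0, 17), (2, 10), (2, 13), (3, 3), (3, 20), (5, 5), (5, 18), (6, 11), (6, 12), (7, 0), (8, 6), (8, 17), (15, 6), (15, 17), (16, 7), (16, 16), (18, 1), (18, 22), (21, 8), (21, 15)}; affine count = 21; |E(F_23)| = 22.

Discriminant check: Δ ∝ 4a³ + 27b² = 4·5³ + 27·13² = 4·125 + 27·169 ≡ 3 (mod 23). Nonzero ⇒ E is nonsingular.
For each x ∈ F_23, compute rhs = x³ + 5·x + 13 mod 23, then count y ∈ F_23 with y² ≡ rhs.
  x = 0: rhs = 13, matching y values: 6, 17 (2 points).
  x = 1: rhs = 19, matching y values: none (0 points).
  x = 2: rhs = 8, matching y values: 10, 13 (2 points).
  x = 3: rhs = 9, matching y values: 3, 20 (2 points).
  x = 4: rhs = 5, matching y values: none (0 points).
  x = 5: rhs = 2, matching y values: 5, 18 (2 points).
  x = 6: rhs = 6, matching y values: 11, 12 (2 points).
  x = 7: rhs = 0, matching y values: 0 (1 points).
  x = 8: rhs = 13, matching y values: 6, 17 (2 points).
  x = 9: rhs = 5, matching y values: none (0 points).
  x = 10: rhs = 5, matching y values: none (0 points).
  x = 11: rhs = 19, matching y values: none (0 points).
  x = 12: rhs = 7, matching y values: none (0 points).
  x = 13: rhs = 21, matching y values: none (0 points).
  x = 14: rhs = 21, matching y values: none (0 points).
  x = 15: rhs = 13, matching y values: 6, 17 (2 points).
  x = 16: rhs = 3, matching y values: 7, 16 (2 points).
  x = 17: rhs = 20, matching y values: none (0 points).
  x = 18: rhs = 1, matching y values: 1, 22 (2 points).
  x = 19: rhs = 21, matching y values: none (0 points).
  x = 20: rhs = 17, matching y values: none (0 points).
  x = 21: rhs = 18, matching y values: 8, 15 (2 points).
  x = 22: rhs = 7, matching y values: none (0 points).
Total affine count: 21.
Full point count |E(F_23)| = 21 + 1 = 22.
Hasse bound: |22 − (23+1)| = |-2| = 2 ≤ 2√23 ≈ 9.5917 ✓.
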